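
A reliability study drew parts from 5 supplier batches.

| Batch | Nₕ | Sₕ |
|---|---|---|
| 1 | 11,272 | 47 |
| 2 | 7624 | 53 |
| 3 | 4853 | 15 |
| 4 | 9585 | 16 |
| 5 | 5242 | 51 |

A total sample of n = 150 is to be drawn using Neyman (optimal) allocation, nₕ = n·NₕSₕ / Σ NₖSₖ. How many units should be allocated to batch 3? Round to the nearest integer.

8

1: NₕSₕ = 11272·47 = 529784
2: NₕSₕ = 7624·53 = 404072
3: NₕSₕ = 4853·15 = 72795
4: NₕSₕ = 9585·16 = 153360
5: NₕSₕ = 5242·51 = 267342
Σ NₕSₕ = 1427353.
n_3 = 150·72795/1427353 = 7.650... → 8.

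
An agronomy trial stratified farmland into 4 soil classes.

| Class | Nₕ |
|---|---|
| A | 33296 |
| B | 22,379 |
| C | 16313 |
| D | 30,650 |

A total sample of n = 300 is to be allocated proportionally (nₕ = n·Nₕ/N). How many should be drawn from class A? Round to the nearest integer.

Share of class A = 33296/102638 = 0.32440.
Allocate 300 × 0.32440 = 97.321... → 97.

97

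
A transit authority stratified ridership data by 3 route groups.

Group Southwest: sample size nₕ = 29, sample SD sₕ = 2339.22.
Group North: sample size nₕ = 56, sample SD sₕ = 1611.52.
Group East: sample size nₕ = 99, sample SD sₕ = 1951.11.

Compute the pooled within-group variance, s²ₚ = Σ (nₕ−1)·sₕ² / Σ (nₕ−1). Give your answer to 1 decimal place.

Degrees of freedom: 28 + 55 + 98 = 181.
Σ(nₕ−1)sₕ² = 28·5471950.2084 + 55·2596996.7104 + 98·3806830.2321 = 669118787.653.
s²ₚ = 669118787.653 / 181 = 3696788.882... → 3696788.9.

3696788.9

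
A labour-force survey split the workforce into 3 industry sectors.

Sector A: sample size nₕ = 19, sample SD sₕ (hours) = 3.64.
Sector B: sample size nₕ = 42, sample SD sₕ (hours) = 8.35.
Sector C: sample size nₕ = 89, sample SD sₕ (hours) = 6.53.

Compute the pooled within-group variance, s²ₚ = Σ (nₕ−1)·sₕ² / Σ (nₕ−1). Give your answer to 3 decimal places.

46.595

A: (19−1)·3.64² = 18·13.2496 = 238.4928
B: (42−1)·8.35² = 41·69.7225 = 2858.6225
C: (89−1)·6.53² = 88·42.6409 = 3752.3992
Numerator = 6849.5145; denominator = Σ(nₕ−1) = 147.
s²ₚ = 6849.5145/147 = 46.59534... → 46.595.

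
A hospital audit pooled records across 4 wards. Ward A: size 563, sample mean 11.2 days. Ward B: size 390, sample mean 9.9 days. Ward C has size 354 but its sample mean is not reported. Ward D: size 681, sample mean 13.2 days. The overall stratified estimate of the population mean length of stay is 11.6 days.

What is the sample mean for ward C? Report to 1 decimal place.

11.0

N = 563 + 390 + 354 + 681 = 1988.
Overall total = μ·N = 11.6·1988 = 23060.8.
Subtract the known strata: 563·11.2 + 390·9.9 + 681·13.2 = 19155.8.
Remaining total for ward C: 23060.8 − 19155.8 = 3905.
Divide by its size: 3905 / 354 = 11.031... → 11.0.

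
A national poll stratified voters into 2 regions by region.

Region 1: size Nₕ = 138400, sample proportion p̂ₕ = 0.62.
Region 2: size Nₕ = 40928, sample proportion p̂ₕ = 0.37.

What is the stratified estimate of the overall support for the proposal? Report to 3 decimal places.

N = 138400 + 40928 = 179328.
Overall proportion = Σ (Nₕ/N)·p̂ₕ.
Σ Nₕp̂ₕ = 85808 + 15143.36 = 100951.36.
100951.36 / 179328 = 0.56294... → 0.563.

0.563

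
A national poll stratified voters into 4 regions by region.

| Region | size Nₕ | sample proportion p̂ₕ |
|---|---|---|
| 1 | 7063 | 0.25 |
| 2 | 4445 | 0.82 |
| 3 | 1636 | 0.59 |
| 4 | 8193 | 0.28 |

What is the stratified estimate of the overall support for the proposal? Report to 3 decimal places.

0.406

N = 7063 + 4445 + 1636 + 8193 = 21337.
Overall proportion = Σ (Nₕ/N)·p̂ₕ.
Σ Nₕp̂ₕ = 1765.75 + 3644.9 + 965.24 + 2294.04 = 8669.93.
8669.93 / 21337 = 0.40633... → 0.406.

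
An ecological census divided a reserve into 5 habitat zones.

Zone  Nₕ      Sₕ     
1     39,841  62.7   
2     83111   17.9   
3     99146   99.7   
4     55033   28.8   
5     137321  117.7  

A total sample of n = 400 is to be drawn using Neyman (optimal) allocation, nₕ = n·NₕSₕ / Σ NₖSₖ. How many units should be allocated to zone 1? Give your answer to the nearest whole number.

32

Σ NₕSₕ = 39841·62.7 + 83111·17.9 + 99146·99.7 + 55033·28.8 + 137321·117.7 = 31618205.9.
Share for 1: 2498030.7/31618205.9 = 0.07901.
n_1 = 400 × 0.07901 = 31.602... → 32.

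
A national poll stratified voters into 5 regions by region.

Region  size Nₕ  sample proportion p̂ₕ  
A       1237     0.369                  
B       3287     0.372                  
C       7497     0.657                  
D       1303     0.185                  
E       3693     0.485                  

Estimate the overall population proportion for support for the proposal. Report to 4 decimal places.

0.5075

Wₕ = Nₕ/N with N = 17017: 0.0727, 0.1932, 0.4406, 0.0766, 0.2170.
p̂_st = 0.0727·0.369 + 0.1932·0.372 + 0.4406·0.657 + 0.0766·0.185 + 0.2170·0.485 ≈ 0.507546... → 0.5075.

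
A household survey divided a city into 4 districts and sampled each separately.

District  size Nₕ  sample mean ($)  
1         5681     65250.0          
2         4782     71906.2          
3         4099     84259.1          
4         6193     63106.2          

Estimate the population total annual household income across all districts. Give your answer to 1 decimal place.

1450735445.9

1: 5681·65250.0 = 370685250
2: 4782·71906.2 = 343855448.4
3: 4099·84259.1 = 345378050.9
4: 6193·63106.2 = 390816696.6
τ̂ = Σ Nₕx̄ₕ = 1450735445.9.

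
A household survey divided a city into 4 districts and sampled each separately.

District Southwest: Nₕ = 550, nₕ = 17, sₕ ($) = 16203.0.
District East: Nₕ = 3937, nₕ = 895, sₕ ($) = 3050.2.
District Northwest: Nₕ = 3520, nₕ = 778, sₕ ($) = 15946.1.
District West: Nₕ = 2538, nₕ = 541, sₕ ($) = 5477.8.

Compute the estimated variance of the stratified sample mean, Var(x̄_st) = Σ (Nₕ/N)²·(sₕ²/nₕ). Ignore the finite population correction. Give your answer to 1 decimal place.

83092.5

N = 10545. Term for each stratum: Wₕ²sₕ²/nₕ.
Var(x̄_st) = 42012.0771 + 1449.0096 + 36418.4559 + 3212.9587 = 83092.5013 → 83092.5.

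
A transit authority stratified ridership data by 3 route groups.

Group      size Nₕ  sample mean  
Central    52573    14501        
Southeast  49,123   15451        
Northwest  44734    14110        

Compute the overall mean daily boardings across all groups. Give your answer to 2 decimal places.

x̄_st = (Σ Nₕx̄ₕ) / (Σ Nₕ) = (52573·14501 + 49123·15451 + 44734·14110) / 146430
= 2152557286 / 146430 = 14700.2478... → 14700.25.

14700.25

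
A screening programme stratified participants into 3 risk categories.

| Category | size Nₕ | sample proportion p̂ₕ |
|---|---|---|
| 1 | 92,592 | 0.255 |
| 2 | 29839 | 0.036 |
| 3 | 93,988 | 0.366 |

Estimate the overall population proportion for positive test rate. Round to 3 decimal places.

Wₕ = Nₕ/N with N = 216419: 0.4278, 0.1379, 0.4343.
p̂_st = 0.4278·0.255 + 0.1379·0.036 + 0.4343·0.366 ≈ 0.27301... → 0.273.

0.273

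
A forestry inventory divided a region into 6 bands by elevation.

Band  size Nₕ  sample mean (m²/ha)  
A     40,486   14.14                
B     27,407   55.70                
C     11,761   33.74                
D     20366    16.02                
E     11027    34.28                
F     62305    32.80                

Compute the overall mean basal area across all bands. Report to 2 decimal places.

x̄_st = (Σ Nₕx̄ₕ) / (Σ Nₕ) = (40486·14.14 + 27407·55.70 + 11761·33.74 + 20366·16.02 + 11027·34.28 + 62305·32.80) / 173352
= 5243730.96 / 173352 = 30.2490... → 30.25.

30.25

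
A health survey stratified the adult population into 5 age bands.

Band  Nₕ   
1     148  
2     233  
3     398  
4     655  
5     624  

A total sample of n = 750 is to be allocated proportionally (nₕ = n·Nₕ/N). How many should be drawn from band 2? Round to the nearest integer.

85

Share of band 2 = 233/2058 = 0.11322.
Allocate 750 × 0.11322 = 84.913... → 85.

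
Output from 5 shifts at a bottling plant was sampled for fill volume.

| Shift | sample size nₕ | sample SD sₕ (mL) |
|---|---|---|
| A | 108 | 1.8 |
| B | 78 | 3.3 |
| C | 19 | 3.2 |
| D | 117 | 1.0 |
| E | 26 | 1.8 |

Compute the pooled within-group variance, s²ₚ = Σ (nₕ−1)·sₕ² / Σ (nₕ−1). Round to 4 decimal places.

Degrees of freedom: 107 + 77 + 18 + 116 + 25 = 343.
Σ(nₕ−1)sₕ² = 107·3.24 + 77·10.89 + 18·10.24 + 116·1 + 25·3.24 = 1566.53.
s²ₚ = 1566.53 / 343 = 4.567143... → 4.5671.

4.5671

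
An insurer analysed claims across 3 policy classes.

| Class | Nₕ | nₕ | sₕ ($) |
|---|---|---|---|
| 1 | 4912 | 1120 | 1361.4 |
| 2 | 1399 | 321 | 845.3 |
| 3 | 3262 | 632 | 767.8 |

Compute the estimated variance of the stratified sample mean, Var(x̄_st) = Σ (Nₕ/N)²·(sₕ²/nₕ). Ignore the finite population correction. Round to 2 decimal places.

591.53

N = 9573; Wₕ = Nₕ/N.
class 1: (4912/9573)²·1361.4²/1120 = 435.68646
class 2: (1399/9573)²·845.3²/321 = 47.53965
class 3: (3262/9573)²·767.8²/632 = 108.30561
Sum = 591.53172 → 591.53.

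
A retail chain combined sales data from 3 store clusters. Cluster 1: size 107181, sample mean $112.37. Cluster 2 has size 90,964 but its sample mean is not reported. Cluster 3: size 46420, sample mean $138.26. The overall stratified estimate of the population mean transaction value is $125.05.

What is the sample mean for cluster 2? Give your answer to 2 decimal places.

133.25

N = 107181 + 90964 + 46420 = 244565.
Overall total = μ·N = 125.05·244565 = 30582853.25.
Subtract the known strata: 107181·112.37 + 46420·138.26 = 18461958.17.
Remaining total for cluster 2: 30582853.25 − 18461958.17 = 12120895.08.
Divide by its size: 12120895.08 / 90964 = 133.2494... → 133.25.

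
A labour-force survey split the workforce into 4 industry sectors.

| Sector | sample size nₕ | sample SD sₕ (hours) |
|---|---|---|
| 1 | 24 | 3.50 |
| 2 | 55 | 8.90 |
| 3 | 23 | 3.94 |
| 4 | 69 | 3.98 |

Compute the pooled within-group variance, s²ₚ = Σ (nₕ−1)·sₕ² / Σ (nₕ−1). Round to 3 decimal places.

1: (24−1)·3.50² = 23·12.25 = 281.75
2: (55−1)·8.90² = 54·79.21 = 4277.34
3: (23−1)·3.94² = 22·15.5236 = 341.5192
4: (69−1)·3.98² = 68·15.8404 = 1077.1472
Numerator = 5977.7564; denominator = Σ(nₕ−1) = 167.
s²ₚ = 5977.7564/167 = 35.79495... → 35.795.

35.795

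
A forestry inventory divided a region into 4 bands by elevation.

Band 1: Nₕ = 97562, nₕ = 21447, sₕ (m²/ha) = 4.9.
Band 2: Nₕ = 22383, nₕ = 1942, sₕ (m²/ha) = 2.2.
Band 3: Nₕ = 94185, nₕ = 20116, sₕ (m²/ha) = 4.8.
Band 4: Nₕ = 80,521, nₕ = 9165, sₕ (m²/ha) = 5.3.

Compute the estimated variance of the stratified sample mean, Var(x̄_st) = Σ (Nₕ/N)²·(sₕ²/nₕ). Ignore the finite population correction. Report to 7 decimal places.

N = 294651; Wₕ = Nₕ/N.
band 1: (97562/294651)²·4.9²/21447 = 0.0001227358
band 2: (22383/294651)²·2.2²/1942 = 0.0000143819
band 3: (94185/294651)²·4.8²/20116 = 0.0001170277
band 4: (80521/294651)²·5.3²/9165 = 0.0002288873
Sum = 0.0004830327 → 0.0004830.

0.0004830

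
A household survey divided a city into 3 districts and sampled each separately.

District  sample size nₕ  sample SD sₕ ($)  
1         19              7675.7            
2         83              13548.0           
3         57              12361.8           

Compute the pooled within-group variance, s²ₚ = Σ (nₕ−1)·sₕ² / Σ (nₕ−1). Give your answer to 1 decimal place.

158134904.8

Degrees of freedom: 18 + 82 + 56 = 156.
Σ(nₕ−1)sₕ² = 18·58916370.49 + 82·183548304 + 56·152814099.24 = 24669045154.26.
s²ₚ = 24669045154.26 / 156 = 158134904.835 → 158134904.8.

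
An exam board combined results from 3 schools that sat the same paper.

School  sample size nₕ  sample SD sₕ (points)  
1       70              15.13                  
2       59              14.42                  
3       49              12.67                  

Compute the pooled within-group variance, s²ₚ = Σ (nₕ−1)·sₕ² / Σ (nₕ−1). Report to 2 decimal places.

Degrees of freedom: 69 + 58 + 48 = 175.
Σ(nₕ−1)sₕ² = 69·228.9169 + 58·207.9364 + 48·160.5289 = 35560.9645.
s²ₚ = 35560.9645 / 175 = 203.2055... → 203.21.

203.21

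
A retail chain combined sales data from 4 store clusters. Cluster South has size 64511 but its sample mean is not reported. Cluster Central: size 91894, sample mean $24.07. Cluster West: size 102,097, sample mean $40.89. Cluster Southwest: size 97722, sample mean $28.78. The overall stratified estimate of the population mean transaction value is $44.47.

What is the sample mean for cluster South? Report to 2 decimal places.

102.96

N = 64511 + 91894 + 102097 + 97722 = 356224.
Overall total = μ·N = 44.47·356224 = 15841281.28.
Subtract the known strata: 91894·24.07 + 102097·40.89 + 97722·28.78 = 9199074.07.
Remaining total for cluster South: 15841281.28 − 9199074.07 = 6642207.21.
Divide by its size: 6642207.21 / 64511 = 102.9624... → 102.96.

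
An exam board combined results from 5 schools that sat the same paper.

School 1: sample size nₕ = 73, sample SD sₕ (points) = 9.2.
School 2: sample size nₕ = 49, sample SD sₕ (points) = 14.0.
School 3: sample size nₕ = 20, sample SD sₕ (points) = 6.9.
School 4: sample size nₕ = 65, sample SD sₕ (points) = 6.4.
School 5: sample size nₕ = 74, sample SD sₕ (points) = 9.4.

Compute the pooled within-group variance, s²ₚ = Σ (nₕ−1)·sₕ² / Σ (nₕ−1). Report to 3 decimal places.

1: (73−1)·9.2² = 72·84.64 = 6094.08
2: (49−1)·14.0² = 48·196 = 9408
3: (20−1)·6.9² = 19·47.61 = 904.59
4: (65−1)·6.4² = 64·40.96 = 2621.44
5: (74−1)·9.4² = 73·88.36 = 6450.28
Numerator = 25478.39; denominator = Σ(nₕ−1) = 276.
s²ₚ = 25478.39/276 = 92.31301... → 92.313.

92.313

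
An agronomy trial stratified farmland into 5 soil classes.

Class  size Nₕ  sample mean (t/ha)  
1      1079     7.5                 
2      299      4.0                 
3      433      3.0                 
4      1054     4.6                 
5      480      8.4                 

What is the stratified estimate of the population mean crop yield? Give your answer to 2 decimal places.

5.82

N = 3345; weights Wₕ = Nₕ/N = (0.3226, 0.0894, 0.1294, 0.3151, 0.1435).
x̄_st = Σ Wₕ·x̄ₕ = 0.3226·7.5 + 0.0894·4.0 + 0.1294·3.0 + 0.3151·4.6 + 0.1435·8.4 ≈ 5.82
→ 5.82.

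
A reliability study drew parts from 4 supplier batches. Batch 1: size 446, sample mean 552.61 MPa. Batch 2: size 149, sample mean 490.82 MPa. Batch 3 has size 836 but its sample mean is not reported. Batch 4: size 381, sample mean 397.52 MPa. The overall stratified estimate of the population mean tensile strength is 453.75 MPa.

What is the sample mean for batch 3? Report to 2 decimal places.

N = 446 + 149 + 836 + 381 = 1812.
Overall total = μ·N = 453.75·1812 = 822195.
Subtract the known strata: 446·552.61 + 149·490.82 + 381·397.52 = 471051.36.
Remaining total for batch 3: 822195 − 471051.36 = 351143.64.
Divide by its size: 351143.64 / 836 = 420.0283... → 420.03.

420.03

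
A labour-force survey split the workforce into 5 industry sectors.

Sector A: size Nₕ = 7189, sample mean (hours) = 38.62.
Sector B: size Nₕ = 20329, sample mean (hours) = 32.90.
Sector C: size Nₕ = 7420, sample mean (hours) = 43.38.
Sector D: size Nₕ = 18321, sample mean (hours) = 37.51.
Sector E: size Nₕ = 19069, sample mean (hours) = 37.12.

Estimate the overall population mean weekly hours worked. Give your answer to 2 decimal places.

36.82

x̄_st = (Σ Nₕx̄ₕ) / (Σ Nₕ) = (7189·38.62 + 20329·32.90 + 7420·43.38 + 18321·37.51 + 19069·37.12) / 72328
= 2663404.87 / 72328 = 36.8240... → 36.82.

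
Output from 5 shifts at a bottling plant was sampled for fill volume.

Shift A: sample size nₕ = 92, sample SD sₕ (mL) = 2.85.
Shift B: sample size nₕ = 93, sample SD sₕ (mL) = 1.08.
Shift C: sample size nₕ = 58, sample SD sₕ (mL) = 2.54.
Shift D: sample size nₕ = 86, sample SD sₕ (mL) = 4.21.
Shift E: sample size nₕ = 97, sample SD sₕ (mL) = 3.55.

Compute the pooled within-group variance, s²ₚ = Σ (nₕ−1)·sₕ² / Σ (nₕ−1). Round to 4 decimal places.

Degrees of freedom: 91 + 92 + 57 + 85 + 96 = 421.
Σ(nₕ−1)sₕ² = 91·8.1225 + 92·1.1664 + 57·6.4516 + 85·17.7241 + 96·12.6025 = 3930.586.
s²ₚ = 3930.586 / 421 = 9.336309... → 9.3363.

9.3363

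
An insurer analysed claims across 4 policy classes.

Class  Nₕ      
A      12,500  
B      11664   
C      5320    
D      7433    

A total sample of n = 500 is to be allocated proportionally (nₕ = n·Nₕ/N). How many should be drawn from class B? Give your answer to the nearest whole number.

158

Share of class B = 11664/36917 = 0.31595.
Allocate 500 × 0.31595 = 157.976... → 158.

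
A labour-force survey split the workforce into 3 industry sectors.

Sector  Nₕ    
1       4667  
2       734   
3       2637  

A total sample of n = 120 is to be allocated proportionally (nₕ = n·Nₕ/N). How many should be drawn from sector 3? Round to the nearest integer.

39

N = 4667 + 734 + 2637 = 8038.
n_3 = 120·2637/8038 = 39.368... → 39.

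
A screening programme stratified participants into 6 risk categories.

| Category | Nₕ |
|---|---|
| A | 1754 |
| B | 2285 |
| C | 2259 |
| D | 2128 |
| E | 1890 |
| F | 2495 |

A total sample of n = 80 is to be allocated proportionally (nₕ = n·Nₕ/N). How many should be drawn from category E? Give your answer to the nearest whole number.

Share of category E = 1890/12811 = 0.14753.
Allocate 80 × 0.14753 = 11.802... → 12.

12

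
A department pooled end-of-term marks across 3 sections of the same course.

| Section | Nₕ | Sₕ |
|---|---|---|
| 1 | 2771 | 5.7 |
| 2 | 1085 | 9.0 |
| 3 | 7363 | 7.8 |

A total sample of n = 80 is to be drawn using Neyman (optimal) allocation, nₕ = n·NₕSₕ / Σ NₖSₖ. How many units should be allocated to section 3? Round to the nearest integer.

55

1: NₕSₕ = 2771·5.7 = 15794.7
2: NₕSₕ = 1085·9.0 = 9765
3: NₕSₕ = 7363·7.8 = 57431.4
Σ NₕSₕ = 82991.1.
n_3 = 80·57431.4/82991.1 = 55.362... → 55.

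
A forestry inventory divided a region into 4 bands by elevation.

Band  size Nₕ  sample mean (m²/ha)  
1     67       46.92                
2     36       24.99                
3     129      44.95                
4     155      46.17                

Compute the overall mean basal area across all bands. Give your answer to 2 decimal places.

x̄_st = (Σ Nₕx̄ₕ) / (Σ Nₕ) = (67·46.92 + 36·24.99 + 129·44.95 + 155·46.17) / 387
= 16998.18 / 387 = 43.9229... → 43.92.

43.92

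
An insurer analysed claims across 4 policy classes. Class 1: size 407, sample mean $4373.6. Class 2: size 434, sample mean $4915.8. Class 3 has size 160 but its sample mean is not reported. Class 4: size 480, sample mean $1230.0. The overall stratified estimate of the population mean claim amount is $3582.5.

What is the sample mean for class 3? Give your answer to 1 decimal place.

N = 407 + 434 + 160 + 480 = 1481.
Overall total = μ·N = 3582.5·1481 = 5305682.5.
Subtract the known strata: 407·4373.6 + 434·4915.8 + 480·1230.0 = 4503912.4.
Remaining total for class 3: 5305682.5 − 4503912.4 = 801770.1.
Divide by its size: 801770.1 / 160 = 5011.063... → 5011.1.

5011.1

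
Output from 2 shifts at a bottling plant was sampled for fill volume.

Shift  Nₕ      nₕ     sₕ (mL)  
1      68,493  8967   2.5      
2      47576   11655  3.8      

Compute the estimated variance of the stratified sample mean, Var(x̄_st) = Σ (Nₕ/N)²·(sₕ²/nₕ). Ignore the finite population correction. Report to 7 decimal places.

0.0004509

N = 116069; Wₕ = Nₕ/N.
shift 1: (68493/116069)²·2.5²/8967 = 0.0002427128
shift 2: (47576/116069)²·3.8²/11655 = 0.0002081605
Sum = 0.0004508733 → 0.0004509.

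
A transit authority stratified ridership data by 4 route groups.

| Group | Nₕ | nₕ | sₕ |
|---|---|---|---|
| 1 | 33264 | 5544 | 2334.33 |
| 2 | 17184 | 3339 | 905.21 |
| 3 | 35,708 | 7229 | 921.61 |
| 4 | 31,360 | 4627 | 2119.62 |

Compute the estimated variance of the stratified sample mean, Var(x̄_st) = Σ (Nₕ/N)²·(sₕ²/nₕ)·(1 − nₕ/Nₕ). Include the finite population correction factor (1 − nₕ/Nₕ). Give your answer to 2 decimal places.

137.45

N = 117516. Term for each stratum: Wₕ²sₕ²/nₕ·(1−nₕ/Nₕ).
Var(x̄_st) = 65.62586 + 4.22771 + 8.65192 + 58.94490 = 137.45039 → 137.45.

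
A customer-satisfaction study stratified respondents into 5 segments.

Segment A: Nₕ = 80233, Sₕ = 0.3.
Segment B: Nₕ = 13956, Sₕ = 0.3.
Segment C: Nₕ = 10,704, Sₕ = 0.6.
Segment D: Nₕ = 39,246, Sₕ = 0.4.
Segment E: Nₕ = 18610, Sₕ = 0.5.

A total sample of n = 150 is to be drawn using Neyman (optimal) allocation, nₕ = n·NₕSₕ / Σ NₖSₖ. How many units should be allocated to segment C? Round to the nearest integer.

A: NₕSₕ = 80233·0.3 = 24069.9
B: NₕSₕ = 13956·0.3 = 4186.8
C: NₕSₕ = 10704·0.6 = 6422.4
D: NₕSₕ = 39246·0.4 = 15698.4
E: NₕSₕ = 18610·0.5 = 9305
Σ NₕSₕ = 59682.5.
n_C = 150·6422.4/59682.5 = 16.141... → 16.

16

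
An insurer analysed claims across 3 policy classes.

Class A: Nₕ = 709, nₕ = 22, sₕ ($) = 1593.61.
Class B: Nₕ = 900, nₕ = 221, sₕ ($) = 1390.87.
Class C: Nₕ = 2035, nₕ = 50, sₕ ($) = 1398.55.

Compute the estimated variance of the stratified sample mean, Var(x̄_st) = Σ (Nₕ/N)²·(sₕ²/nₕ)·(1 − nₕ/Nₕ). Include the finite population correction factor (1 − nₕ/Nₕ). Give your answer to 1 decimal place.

16537.4

N = 3644. Term for each stratum: Wₕ²sₕ²/nₕ·(1−nₕ/Nₕ).
Var(x̄_st) = 4234.3587 + 402.8435 + 11900.1978 = 16537.4000 → 16537.4.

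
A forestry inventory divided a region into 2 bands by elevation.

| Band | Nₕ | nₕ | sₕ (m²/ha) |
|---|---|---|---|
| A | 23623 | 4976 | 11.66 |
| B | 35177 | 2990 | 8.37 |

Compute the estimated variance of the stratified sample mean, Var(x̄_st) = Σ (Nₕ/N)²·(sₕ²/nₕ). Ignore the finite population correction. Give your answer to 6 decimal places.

N = 58800; Wₕ = Nₕ/N.
band A: (23623/58800)²·11.66²/4976 = 0.004409935
band B: (35177/58800)²·8.37²/2990 = 0.008385765
Sum = 0.012795700 → 0.012796.

0.012796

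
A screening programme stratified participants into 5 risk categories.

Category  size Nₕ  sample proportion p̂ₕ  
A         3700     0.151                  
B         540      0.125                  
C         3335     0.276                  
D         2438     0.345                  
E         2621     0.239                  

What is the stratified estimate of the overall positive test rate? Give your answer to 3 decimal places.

Wₕ = Nₕ/N with N = 12634: 0.2929, 0.0427, 0.2640, 0.1930, 0.2075.
p̂_st = 0.2929·0.151 + 0.0427·0.125 + 0.2640·0.276 + 0.1930·0.345 + 0.2075·0.239 ≈ 0.23858... → 0.239.

0.239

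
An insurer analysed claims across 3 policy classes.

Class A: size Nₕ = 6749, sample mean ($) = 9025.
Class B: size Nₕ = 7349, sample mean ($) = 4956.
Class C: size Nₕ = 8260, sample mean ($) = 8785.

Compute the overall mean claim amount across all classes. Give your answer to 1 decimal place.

7598.9

N = 6749 + 7349 + 8260 = 22358.
The stratified mean weights each stratum mean by its population share Nₕ/N.
Σ Nₕx̄ₕ = 6749·9025 + 7349·4956 + 8260·8785 = 60909725 + 36421644 + 72564100 = 169895469.
Divide by N: 169895469 / 22358 = 7598.867... → 7598.9.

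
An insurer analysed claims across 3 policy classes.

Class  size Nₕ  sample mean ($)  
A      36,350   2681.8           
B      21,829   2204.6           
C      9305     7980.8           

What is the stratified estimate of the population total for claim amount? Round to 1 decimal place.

219868987.4

A: 36350·2681.8 = 97483430
B: 21829·2204.6 = 48124213.4
C: 9305·7980.8 = 74261344
τ̂ = Σ Nₕx̄ₕ = 219868987.4.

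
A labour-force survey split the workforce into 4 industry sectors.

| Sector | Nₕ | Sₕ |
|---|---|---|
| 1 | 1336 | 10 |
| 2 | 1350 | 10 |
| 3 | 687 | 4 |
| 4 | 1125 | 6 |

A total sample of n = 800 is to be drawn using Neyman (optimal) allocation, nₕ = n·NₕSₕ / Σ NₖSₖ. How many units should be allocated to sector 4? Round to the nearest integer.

Σ NₕSₕ = 1336·10 + 1350·10 + 687·4 + 1125·6 = 36358.
Share for 4: 6750/36358 = 0.18565.
n_4 = 800 × 0.18565 = 148.523... → 149.

149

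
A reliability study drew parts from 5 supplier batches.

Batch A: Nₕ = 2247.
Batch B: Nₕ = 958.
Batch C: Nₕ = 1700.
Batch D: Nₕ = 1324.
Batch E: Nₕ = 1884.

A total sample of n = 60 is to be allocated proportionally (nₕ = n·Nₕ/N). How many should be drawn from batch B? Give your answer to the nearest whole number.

7

N = 2247 + 958 + 1700 + 1324 + 1884 = 8113.
n_B = 60·958/8113 = 7.085... → 7.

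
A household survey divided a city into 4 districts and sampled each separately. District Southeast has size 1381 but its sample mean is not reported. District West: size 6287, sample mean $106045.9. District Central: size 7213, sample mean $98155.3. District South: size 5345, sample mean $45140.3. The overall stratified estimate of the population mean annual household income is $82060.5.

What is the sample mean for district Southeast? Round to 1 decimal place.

N = 1381 + 6287 + 7213 + 5345 = 20226.
Overall total = μ·N = 82060.5·20226 = 1659755673.
Subtract the known strata: 6287·106045.9 + 7213·98155.3 + 5345·45140.3 = 1615979655.7.
Remaining total for district Southeast: 1659755673 − 1615979655.7 = 43776017.3.
Divide by its size: 43776017.3 / 1381 = 31698.782... → 31698.8.

31698.8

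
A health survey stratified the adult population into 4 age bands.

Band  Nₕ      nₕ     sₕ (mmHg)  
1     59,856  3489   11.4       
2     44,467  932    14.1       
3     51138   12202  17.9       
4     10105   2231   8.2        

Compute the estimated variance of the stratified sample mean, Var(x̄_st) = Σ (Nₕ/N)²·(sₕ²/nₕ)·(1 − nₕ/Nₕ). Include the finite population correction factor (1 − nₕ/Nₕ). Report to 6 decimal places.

N = 165566. Term for each stratum: Wₕ²sₕ²/nₕ·(1−nₕ/Nₕ).
Var(x̄_st) = 0.004584574 + 0.015064557 + 0.001907339 + 0.000087482 = 0.021643952 → 0.021644.

0.021644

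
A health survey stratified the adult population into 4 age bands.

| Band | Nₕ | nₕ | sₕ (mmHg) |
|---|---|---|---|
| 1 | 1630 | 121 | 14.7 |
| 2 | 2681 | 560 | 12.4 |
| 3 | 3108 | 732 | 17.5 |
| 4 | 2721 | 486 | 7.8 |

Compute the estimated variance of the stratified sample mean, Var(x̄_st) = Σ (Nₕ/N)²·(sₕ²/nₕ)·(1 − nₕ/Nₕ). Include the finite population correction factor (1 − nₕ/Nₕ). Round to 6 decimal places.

N = 10140; Wₕ = Nₕ/N.
band 1: (1630/10140)²·14.7²/121·(1 − 121/1630) = 0.042721868
band 2: (2681/10140)²·12.4²/560·(1 − 560/2681) = 0.015185074
band 3: (3108/10140)²·17.5²/732·(1 − 732/3108) = 0.030048068
band 4: (2721/10140)²·7.8²/486·(1 − 486/2721) = 0.007404284
Sum = 0.095359294 → 0.095359.

0.095359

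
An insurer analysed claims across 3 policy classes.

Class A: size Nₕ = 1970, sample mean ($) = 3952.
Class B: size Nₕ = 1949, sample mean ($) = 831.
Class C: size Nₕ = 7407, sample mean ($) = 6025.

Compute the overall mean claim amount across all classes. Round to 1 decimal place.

4770.6

N = 1970 + 1949 + 7407 = 11326.
Overall mean = Σ (Nₕ/N)·x̄ₕ — weight by population share, not a simple average.
Σ Nₕx̄ₕ = 1970·3952 + 1949·831 + 7407·6025 = 7785440 + 1619619 + 44627175 = 54032234.
Divide by N: 54032234 / 11326 = 4770.637... → 4770.6.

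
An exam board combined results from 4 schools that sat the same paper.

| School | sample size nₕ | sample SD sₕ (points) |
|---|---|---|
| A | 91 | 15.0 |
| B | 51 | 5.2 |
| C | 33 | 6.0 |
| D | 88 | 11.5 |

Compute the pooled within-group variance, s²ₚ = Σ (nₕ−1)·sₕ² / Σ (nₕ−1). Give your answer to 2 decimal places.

A: (91−1)·15.0² = 90·225 = 20250
B: (51−1)·5.2² = 50·27.04 = 1352
C: (33−1)·6.0² = 32·36 = 1152
D: (88−1)·11.5² = 87·132.25 = 11505.75
Numerator = 34259.75; denominator = Σ(nₕ−1) = 259.
s²ₚ = 34259.75/259 = 132.2770... → 132.28.

132.28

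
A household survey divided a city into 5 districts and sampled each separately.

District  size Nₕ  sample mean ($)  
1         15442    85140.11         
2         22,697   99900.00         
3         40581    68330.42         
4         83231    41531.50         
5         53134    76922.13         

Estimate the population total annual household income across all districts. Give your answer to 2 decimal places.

Estimate total by summing Nₕ·x̄ₕ over strata.
15442·85140.11 + 22697·99900.00 + 40581·68330.42 + 83231·41531.50 + 53134·76922.13 = 1314733578.62 + 2267430300 + 2772916774.02 + 3456708276.5 + 4087180455.42 = 13898969384.56.

13898969384.56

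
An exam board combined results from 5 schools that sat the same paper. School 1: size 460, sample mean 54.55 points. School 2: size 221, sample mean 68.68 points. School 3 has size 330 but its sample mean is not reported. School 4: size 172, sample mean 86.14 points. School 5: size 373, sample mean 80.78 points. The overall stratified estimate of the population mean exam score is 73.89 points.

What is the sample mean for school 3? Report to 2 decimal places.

90.17

N = 460 + 221 + 330 + 172 + 373 = 1556.
Overall total = μ·N = 73.89·1556 = 114972.84.
Subtract the known strata: 460·54.55 + 221·68.68 + 172·86.14 + 373·80.78 = 85218.3.
Remaining total for school 3: 114972.84 − 85218.3 = 29754.54.
Divide by its size: 29754.54 / 330 = 90.1653... → 90.17.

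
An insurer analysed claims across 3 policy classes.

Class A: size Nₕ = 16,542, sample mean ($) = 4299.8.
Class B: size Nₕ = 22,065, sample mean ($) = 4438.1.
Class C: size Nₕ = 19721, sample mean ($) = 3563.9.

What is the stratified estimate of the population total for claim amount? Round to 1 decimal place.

A: 16542·4299.8 = 71127291.6
B: 22065·4438.1 = 97926676.5
C: 19721·3563.9 = 70283671.9
τ̂ = Σ Nₕx̄ₕ = 239337640.0.

239337640.0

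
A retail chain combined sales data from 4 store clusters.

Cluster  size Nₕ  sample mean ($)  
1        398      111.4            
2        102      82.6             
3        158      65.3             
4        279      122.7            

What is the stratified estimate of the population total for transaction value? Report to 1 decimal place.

1: 398·111.4 = 44337.2
2: 102·82.6 = 8425.2
3: 158·65.3 = 10317.4
4: 279·122.7 = 34233.3
τ̂ = Σ Nₕx̄ₕ = 97313.1.

97313.1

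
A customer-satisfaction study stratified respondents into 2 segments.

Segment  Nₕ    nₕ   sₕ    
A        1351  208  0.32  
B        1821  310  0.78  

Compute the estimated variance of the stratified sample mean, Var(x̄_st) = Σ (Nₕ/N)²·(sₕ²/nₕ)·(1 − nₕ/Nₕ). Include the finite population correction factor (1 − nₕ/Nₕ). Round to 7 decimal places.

N = 3172; Wₕ = Nₕ/N.
segment A: (1351/3172)²·0.32²/208·(1 − 208/1351) = 0.0000755565
segment B: (1821/3172)²·0.78²/310·(1 − 310/1821) = 0.0005367049
Sum = 0.0006122614 → 0.0006123.

0.0006123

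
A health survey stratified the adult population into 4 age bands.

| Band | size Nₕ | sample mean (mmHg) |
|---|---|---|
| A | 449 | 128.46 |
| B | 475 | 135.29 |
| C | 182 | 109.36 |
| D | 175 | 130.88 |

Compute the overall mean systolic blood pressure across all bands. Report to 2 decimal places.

x̄_st = (Σ Nₕx̄ₕ) / (Σ Nₕ) = (449·128.46 + 475·135.29 + 182·109.36 + 175·130.88) / 1281
= 164748.81 / 1281 = 128.6095... → 128.61.

128.61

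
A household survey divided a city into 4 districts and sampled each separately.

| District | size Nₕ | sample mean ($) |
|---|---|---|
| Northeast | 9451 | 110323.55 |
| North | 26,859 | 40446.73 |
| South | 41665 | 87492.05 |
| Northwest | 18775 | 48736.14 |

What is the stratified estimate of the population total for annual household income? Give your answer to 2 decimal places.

6689403883.87

Northeast: 9451·110323.55 = 1042667871.05
North: 26859·40446.73 = 1086358721.07
South: 41665·87492.05 = 3645356263.25
Northwest: 18775·48736.14 = 915021028.5
τ̂ = Σ Nₕx̄ₕ = 6689403883.87.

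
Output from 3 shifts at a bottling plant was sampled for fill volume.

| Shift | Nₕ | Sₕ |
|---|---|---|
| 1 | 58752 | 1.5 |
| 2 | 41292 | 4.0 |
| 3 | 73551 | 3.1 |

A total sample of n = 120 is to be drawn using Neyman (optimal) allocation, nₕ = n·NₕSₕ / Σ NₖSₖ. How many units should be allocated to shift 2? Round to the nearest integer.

41

Σ NₕSₕ = 58752·1.5 + 41292·4.0 + 73551·3.1 = 481304.1.
Share for 2: 165168/481304.1 = 0.34317.
n_2 = 120 × 0.34317 = 41.180... → 41.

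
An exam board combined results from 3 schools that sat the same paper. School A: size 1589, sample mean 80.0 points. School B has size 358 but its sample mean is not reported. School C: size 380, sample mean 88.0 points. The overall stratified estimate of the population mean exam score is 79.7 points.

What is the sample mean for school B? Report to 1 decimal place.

69.6

Σ Nₕx̄ₕ = N·μ, so 358·x̄_B = 2327·79.7 − (1589·80.0 + 380·88.0).
= 185461.9 − 160560 = 24901.9.
x̄_B = 24901.9 / 358 = 69.558... → 69.6.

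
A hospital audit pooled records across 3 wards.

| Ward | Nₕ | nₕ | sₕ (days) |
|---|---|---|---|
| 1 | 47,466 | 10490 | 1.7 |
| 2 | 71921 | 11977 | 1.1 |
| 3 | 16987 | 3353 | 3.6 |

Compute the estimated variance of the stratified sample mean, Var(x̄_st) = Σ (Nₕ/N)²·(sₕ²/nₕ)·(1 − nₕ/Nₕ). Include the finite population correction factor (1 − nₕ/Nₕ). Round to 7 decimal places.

N = 136374. Term for each stratum: Wₕ²sₕ²/nₕ·(1−nₕ/Nₕ).
Var(x̄_st) = 0.0000259993 + 0.0000234194 + 0.0000481336 = 0.0000975523 → 0.0000976.

0.0000976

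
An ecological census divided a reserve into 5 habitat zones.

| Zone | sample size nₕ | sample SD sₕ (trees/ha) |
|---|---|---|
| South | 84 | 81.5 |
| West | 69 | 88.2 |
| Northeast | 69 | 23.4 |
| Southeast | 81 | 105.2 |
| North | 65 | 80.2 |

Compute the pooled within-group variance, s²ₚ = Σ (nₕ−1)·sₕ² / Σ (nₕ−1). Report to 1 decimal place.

6651.6

South: (84−1)·81.5² = 83·6642.25 = 551306.75
West: (69−1)·88.2² = 68·7779.24 = 528988.32
Northeast: (69−1)·23.4² = 68·547.56 = 37234.08
Southeast: (81−1)·105.2² = 80·11067.04 = 885363.2
North: (65−1)·80.2² = 64·6432.04 = 411650.56
Numerator = 2414542.91; denominator = Σ(nₕ−1) = 363.
s²ₚ = 2414542.91/363 = 6651.633... → 6651.6.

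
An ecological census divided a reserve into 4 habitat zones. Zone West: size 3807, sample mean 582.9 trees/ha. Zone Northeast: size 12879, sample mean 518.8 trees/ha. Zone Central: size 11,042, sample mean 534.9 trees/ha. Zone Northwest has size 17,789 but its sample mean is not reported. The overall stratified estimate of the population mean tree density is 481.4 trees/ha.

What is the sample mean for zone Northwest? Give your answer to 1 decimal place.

399.4

N = 3807 + 12879 + 11042 + 17789 = 45517.
Overall total = μ·N = 481.4·45517 = 21911883.8.
Subtract the known strata: 3807·582.9 + 12879·518.8 + 11042·534.9 = 14807091.3.
Remaining total for zone Northwest: 21911883.8 − 14807091.3 = 7104792.5.
Divide by its size: 7104792.5 / 17789 = 399.392... → 399.4.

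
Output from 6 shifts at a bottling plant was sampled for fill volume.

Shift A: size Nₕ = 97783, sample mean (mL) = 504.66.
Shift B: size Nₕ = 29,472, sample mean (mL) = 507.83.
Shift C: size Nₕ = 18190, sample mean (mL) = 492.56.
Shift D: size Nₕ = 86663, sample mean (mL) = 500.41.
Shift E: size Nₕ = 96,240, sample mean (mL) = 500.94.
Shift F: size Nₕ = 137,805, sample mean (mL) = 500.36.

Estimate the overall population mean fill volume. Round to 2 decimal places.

N = 97783 + 29472 + 18190 + 86663 + 96240 + 137805 = 466153.
Overall mean = Σ (Nₕ/N)·x̄ₕ — weight by population share, not a simple average.
Σ Nₕx̄ₕ = 97783·504.66 + 29472·507.83 + 18190·492.56 + 86663·500.41 + 96240·500.94 + 137805·500.36 = 49347168.78 + 14966765.76 + 8959666.4 + 43367031.83 + 48210465.6 + 68952109.8 = 233803208.17.
Divide by N: 233803208.17 / 466153 = 501.5589... → 501.56.

501.56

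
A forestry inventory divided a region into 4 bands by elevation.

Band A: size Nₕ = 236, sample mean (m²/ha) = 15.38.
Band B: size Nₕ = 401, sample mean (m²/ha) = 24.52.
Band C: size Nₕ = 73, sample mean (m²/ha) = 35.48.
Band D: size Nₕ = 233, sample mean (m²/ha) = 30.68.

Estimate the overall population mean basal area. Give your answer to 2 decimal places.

24.60

x̄_st = (Σ Nₕx̄ₕ) / (Σ Nₕ) = (236·15.38 + 401·24.52 + 73·35.48 + 233·30.68) / 943
= 23200.68 / 943 = 24.6031... → 24.60.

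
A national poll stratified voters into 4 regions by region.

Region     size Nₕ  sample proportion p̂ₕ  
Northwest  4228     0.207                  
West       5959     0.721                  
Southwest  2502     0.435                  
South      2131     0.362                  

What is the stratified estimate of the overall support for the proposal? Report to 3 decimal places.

Wₕ = Nₕ/N with N = 14820: 0.2853, 0.4021, 0.1688, 0.1438.
p̂_st = 0.2853·0.207 + 0.4021·0.721 + 0.1688·0.435 + 0.1438·0.362 ≈ 0.47446... → 0.474.

0.474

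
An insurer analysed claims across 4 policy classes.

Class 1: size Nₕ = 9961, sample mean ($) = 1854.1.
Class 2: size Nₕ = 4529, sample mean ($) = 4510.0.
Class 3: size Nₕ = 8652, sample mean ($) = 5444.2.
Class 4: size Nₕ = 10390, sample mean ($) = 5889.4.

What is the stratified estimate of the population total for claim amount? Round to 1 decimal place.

147188564.5

Population total = Σ Nₕ·x̄ₕ (each stratum's size times its mean).
9961·1854.1 + 4529·4510.0 + 8652·5444.2 + 10390·5889.4 = 18468690.1 + 20425790 + 47103218.4 + 61190866 = 147188564.5.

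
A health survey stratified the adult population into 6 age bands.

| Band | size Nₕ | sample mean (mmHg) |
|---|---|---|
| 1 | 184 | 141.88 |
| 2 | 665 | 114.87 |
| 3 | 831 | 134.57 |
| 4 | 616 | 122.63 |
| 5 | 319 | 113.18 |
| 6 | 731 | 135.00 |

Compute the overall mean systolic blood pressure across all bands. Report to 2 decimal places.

126.91

x̄_st = (Σ Nₕx̄ₕ) / (Σ Nₕ) = (184·141.88 + 665·114.87 + 831·134.57 + 616·122.63 + 319·113.18 + 731·135.00) / 3346
= 424651.64 / 3346 = 126.9132... → 126.91.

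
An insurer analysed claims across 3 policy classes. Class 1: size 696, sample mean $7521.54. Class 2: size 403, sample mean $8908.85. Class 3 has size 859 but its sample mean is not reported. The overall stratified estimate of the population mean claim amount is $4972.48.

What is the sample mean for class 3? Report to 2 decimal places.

1060.37

Σ Nₕx̄ₕ = N·μ, so 859·x̄_3 = 1958·4972.48 − (696·7521.54 + 403·8908.85).
= 9736115.84 − 8825258.39 = 910857.45.
x̄_3 = 910857.45 / 859 = 1060.3696... → 1060.37.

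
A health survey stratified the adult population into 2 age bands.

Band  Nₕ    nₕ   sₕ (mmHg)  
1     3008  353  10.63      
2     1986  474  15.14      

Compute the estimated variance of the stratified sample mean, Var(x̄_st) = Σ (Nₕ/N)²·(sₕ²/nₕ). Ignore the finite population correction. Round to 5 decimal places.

N = 4994. Term for each stratum: Wₕ²sₕ²/nₕ.
Var(x̄_st) = 0.11613160 + 0.07647770 = 0.19260930 → 0.19261.

0.19261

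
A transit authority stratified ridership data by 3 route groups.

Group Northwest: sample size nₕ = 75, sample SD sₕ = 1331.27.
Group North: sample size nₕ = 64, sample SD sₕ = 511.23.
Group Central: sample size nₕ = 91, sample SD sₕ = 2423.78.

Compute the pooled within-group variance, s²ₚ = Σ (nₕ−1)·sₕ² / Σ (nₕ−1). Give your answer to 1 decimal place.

Northwest: (75−1)·1331.27² = 74·1772279.8129 = 131148706.1546
North: (64−1)·511.23² = 63·261356.1129 = 16465435.1127
Central: (91−1)·2423.78² = 90·5874709.4884 = 528723853.956
Numerator = 676337995.2233; denominator = Σ(nₕ−1) = 227.
s²ₚ = 676337995.2233/227 = 2979462.534... → 2979462.5.

2979462.5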